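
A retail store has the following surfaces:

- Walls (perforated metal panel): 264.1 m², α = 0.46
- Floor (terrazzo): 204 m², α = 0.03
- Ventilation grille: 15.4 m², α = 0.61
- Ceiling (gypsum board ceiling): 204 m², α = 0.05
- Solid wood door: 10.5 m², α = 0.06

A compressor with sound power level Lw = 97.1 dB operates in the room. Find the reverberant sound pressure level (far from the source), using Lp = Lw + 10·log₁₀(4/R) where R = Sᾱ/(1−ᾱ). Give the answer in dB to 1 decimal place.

80.4 dB

Σ(Sᵢαᵢ) = 264.1×0.46 + 204×0.03 + 15.4×0.61 + 204×0.05 + 10.5×0.06 = 147.830; total area S = 698.0 m².
ᾱ = 147.830/698.0 = 0.2118; R = Sᾱ/(1−ᾱ) = 147.830/(1−0.2118) = 187.554 m².
Lp = Lw + 10 log₁₀(4/R) = 97.1 -16.71 = 80.4 dB.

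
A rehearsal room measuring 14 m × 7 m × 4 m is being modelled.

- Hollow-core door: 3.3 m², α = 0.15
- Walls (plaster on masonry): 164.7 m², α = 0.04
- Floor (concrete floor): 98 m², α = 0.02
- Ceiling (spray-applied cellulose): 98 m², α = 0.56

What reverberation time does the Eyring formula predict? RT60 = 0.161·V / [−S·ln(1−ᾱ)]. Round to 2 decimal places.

0.90 s

Total surface area S = 3.3 + 164.7 + 98 + 98 = 364.0 m².
Absorption A = 3.3·0.15 + 164.7·0.04 + 98·0.02 + 98·0.56 = 63.923 sabins.
Mean coefficient ᾱ = A/S = 0.1756.
Eyring denominator: −S ln(1−ᾱ) = 70.288.
V = 14 × 7 × 4 = 392 m³.
RT60 = 0.161 × 392 / 70.288 = 0.90 s.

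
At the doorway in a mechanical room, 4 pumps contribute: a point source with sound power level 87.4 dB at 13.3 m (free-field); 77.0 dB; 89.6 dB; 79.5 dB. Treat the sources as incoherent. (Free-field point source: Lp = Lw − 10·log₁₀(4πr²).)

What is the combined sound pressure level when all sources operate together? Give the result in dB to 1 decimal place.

90.2 dB

Source at 13.3 m: Lp = 87.4 − 10·log₁₀(4π·13.3²) = 87.4 − 10·log₁₀(2222.865) = 53.9 dB.
Σ 10^(Lᵢ/10) = 1.052e+09.
L_total = 10·log₁₀(1.052e+09) = 90.2 dB.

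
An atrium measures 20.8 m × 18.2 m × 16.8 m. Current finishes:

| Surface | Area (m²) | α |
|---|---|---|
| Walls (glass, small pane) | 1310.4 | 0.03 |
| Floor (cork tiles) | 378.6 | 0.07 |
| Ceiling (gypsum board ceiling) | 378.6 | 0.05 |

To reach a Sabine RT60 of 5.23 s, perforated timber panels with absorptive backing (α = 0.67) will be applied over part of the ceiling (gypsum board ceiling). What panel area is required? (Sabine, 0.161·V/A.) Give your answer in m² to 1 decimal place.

Summing Sᵢαᵢ: 39.312 + 26.502 + 18.930 → A₁ = 84.744 sabins.
V = 6359.808 m³. Target absorption A₂ = 0.161 × 6359.808 / 5.23 = 195.780 sabins.
ΔA needed = 195.780 − 84.744 = 111.036 sabins.
Each m² of panel replacing the ceiling (gypsum board ceiling) adds (0.67 − 0.05) = 0.62 sabins.
Panel area = 111.036 / 0.62 = 179.1 m².

179.1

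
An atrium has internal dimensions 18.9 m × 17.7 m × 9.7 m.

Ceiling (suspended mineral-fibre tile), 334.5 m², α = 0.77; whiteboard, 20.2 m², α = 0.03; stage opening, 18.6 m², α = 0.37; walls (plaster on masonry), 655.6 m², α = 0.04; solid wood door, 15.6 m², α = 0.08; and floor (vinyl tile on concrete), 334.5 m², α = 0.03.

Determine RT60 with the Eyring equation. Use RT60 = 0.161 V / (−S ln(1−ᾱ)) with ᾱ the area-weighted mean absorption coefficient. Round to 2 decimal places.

1.53 sec

Total surface area S = 334.5 + 20.2 + 18.6 + 655.6 + 15.6 + 334.5 = 1379.0 m².
Absorption A = 334.5×0.77 + 20.2×0.03 + 18.6×0.37 + 655.6×0.04 + 15.6×0.08 + 334.5×0.03 = 302.560 sabins.
Mean coefficient ᾱ = A/S = 0.2194.
Eyring denominator: −S ln(1−ᾱ) = 341.568.
V = 18.9 × 17.7 × 9.7 = 3244.941 m³.
T = 0.161·V/[−S·ln(1−ᾱ)] = 0.161·3244.941/341.568 = 1.53 s.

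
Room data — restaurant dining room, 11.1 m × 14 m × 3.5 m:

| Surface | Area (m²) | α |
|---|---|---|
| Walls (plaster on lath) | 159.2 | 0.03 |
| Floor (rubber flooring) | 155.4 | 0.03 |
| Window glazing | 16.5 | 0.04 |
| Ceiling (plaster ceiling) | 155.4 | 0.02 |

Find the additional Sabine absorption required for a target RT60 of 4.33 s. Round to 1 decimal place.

7.0 sabins

A₁ = Σ Sᵢαᵢ = 159.2·0.03 + 155.4·0.03 + 16.5·0.04 + 155.4·0.02 = 13.206 sabins.
Target A₂ = 0.161·543.9/4.33 = 20.224 sabins (V = 543.9 m³).
Additional absorption ΔA = 20.224 − 13.206 = 7.0 sabins.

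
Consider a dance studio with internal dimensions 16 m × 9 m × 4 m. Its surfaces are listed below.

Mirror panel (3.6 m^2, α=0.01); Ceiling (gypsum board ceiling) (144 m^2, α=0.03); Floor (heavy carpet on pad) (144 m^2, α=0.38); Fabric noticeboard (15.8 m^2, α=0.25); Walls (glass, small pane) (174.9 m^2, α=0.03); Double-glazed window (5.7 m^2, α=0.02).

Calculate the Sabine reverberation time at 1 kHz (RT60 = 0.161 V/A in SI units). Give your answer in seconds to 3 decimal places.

Equivalent absorption area: A = 3.6·0.01 + 144·0.03 + 144·0.38 + 15.8·0.25 + 174.9·0.03 + 5.7·0.02 = 68.387 m^2.
V = 16·9·4 = 576 m³.
Sabine: RT60 = 0.161 × 576 / 68.387 = 1.356 s.

1.356 sec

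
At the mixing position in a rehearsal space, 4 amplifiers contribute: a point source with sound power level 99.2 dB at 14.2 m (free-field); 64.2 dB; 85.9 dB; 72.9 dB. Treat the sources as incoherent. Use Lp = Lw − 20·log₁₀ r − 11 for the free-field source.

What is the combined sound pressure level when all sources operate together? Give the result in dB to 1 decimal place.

Source at 14.2 m: Lp = 99.2 − 20·log₁₀(14.2) − 11 = 65.2 dB.
Sum in the linear (power) domain: Σ 10^(Lᵢ/10) = 10^(65.2/10) + 10^(64.2/10) + 10^(85.9/10) + 10^(72.9/10) = 4.145e+08.
L_total = 10·log₁₀(4.145e+08) = 86.2 dB.

86.2 dB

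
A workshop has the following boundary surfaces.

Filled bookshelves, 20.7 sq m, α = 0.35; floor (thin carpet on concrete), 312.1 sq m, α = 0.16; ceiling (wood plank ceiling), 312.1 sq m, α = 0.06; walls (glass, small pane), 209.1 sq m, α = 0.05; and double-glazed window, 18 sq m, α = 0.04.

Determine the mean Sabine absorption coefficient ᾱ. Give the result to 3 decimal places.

0.100

Total surface area S = 872.0 sq m.
Weighted sum Σ Sα = 87.082.
ᾱ = A/S = 0.100.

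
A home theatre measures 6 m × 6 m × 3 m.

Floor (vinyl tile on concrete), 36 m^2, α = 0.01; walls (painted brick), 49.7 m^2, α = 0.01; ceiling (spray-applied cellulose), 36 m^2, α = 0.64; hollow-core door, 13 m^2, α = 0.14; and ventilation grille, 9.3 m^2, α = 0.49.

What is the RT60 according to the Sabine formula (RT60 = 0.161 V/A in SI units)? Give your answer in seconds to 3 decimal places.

0.574 s

Equivalent absorption area: A = 36·0.01 + 49.7·0.01 + 36·0.64 + 13·0.14 + 9.3·0.49 = 30.274 m^2.
Volume V = 6 × 6 × 3 = 108 m³.
Sabine: RT60 = 0.161 × 108 / 30.274 = 0.574 s.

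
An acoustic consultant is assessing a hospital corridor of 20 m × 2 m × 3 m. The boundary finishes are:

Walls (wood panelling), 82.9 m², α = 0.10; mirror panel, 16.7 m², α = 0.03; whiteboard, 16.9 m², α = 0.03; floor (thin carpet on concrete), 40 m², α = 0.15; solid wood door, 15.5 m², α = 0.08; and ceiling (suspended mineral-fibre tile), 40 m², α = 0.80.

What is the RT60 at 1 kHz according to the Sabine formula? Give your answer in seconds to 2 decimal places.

0.40 s

Summing Sᵢαᵢ: 8.290 + 0.501 + 0.507 + 6.000 + 1.240 + 32.000 → A = 48.538 sabins.
Volume V = 20 × 2 × 3 = 120 m³.
T = 0.161 V/A = 0.161·120/48.538 = 0.40 s.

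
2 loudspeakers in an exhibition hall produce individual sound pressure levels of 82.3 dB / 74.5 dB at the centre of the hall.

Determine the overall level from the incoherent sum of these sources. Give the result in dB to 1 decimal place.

83.0 dB

Sum in the linear (power) domain: Σ 10^(Lᵢ/10) = 10^(82.3/10) + 10^(74.5/10) = 1.98e+08.
L_total = 10·log₁₀(1.98e+08) = 83.0 dB.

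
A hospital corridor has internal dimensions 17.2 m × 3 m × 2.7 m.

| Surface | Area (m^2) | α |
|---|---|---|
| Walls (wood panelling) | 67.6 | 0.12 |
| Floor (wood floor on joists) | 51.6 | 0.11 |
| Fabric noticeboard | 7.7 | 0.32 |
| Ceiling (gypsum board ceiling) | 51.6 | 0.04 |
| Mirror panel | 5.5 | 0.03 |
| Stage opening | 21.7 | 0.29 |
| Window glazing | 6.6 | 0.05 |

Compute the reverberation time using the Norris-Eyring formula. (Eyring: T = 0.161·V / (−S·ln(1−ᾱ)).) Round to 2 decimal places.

0.84 s

Total surface area S = 67.6 + 51.6 + 7.7 + 51.6 + 5.5 + 21.7 + 6.6 = 212.3 m^2.
Absorption A = 67.6·0.12 + 51.6·0.11 + 7.7·0.32 + 51.6·0.04 + 5.5·0.03 + 21.7·0.29 + 6.6·0.05 = 25.104 sabins.
ᾱ = 25.104 / 212.3 = 0.1182.
−S·ln(1−ᾱ) = −212.3 × ln(1 − 0.1182) = 26.705.
V = 17.2 × 3 × 2.7 = 139.32 m³.
RT60 = 0.161 × 139.32 / 26.705 = 0.84 s.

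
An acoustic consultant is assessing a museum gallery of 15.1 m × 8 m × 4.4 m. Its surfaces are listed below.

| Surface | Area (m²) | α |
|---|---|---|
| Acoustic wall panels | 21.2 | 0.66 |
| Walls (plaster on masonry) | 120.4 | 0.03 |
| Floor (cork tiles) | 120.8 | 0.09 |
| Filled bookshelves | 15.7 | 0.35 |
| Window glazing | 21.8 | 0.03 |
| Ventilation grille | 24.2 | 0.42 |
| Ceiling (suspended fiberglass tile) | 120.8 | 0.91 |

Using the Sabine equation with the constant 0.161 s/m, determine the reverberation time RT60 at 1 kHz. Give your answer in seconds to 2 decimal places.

A = Σ Sᵢαᵢ = 21.2×0.66 + 120.4×0.03 + 120.8×0.09 + 15.7×0.35 + 21.8×0.03 + 24.2×0.42 + 120.8×0.91 = 154.717 sabins.
V = 15.1·8·4.4 = 531.52 m³.
RT60 = 0.161 · V / A = 0.161 × 531.52 / 154.717 = 0.55 s.

0.55 sec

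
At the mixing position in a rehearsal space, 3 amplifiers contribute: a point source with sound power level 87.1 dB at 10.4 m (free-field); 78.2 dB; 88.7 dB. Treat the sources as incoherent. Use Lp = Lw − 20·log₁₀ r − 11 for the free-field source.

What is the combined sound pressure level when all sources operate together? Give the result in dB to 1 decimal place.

89.1 dB

Source at 10.4 m: Lp = 87.1 − 20·log₁₀(10.4) − 11 = 55.8 dB.
Sum in the linear (power) domain: Σ 10^(Lᵢ/10) = 10^(55.8/10) + 10^(78.2/10) + 10^(88.7/10) = 8.078e+08.
Back to dB: 10·log₁₀ Σ = 89.1 dB.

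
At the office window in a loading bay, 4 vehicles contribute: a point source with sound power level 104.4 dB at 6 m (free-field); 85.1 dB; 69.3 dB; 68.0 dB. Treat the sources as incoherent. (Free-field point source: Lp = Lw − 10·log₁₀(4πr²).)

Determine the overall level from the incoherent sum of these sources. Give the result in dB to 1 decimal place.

86.0 dB

Source at 6 m: Lp = 104.4 − 10·log₁₀(4π·6²) = 104.4 − 10·log₁₀(452.389) = 77.8 dB.
Σ 10^(Lᵢ/10) = 3.987e+08.
Combined level = 10 log₁₀(3.987e+08) = 86.0 dB.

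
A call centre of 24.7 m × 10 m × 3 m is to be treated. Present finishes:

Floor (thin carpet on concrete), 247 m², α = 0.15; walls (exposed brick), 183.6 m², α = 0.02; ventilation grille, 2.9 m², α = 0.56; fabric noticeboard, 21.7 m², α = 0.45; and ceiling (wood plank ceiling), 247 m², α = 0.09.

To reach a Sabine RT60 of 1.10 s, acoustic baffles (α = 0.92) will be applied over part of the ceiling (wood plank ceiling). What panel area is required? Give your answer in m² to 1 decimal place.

Total absorption A₁ = 247*0.15 + 183.6*0.02 + 2.9*0.56 + 21.7*0.45 + 247*0.09
  = 37.050 + 3.672 + 1.624 + 9.765 + 22.230 = 74.341 m² sabins.
Required A₂ = 0.161·741/1.10 = 108.455 sabins.
Absorption to add: 108.455 − 74.341 = 34.114 sabins.
Each m² of panel replacing the ceiling (wood plank ceiling) adds (0.92 − 0.09) = 0.83 sabins.
Area = ΔA/Δα = 34.114/0.83 = 41.1 m².

41.1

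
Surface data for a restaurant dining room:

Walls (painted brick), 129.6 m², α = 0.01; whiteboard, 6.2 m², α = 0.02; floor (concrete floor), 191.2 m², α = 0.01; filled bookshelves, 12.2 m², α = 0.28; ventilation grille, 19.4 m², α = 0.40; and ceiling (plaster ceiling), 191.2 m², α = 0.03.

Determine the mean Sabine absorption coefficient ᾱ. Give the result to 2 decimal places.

S = Σ Sᵢ = 129.6 + 6.2 + 191.2 + 12.2 + 19.4 + 191.2 = 549.8 m².
A = 129.6×0.01 + 6.2×0.02 + 191.2×0.01 + 12.2×0.28 + 19.4×0.40 + 191.2×0.03 = 20.244 sabins.
ᾱ = 20.244 / 549.8 = 0.04.

0.04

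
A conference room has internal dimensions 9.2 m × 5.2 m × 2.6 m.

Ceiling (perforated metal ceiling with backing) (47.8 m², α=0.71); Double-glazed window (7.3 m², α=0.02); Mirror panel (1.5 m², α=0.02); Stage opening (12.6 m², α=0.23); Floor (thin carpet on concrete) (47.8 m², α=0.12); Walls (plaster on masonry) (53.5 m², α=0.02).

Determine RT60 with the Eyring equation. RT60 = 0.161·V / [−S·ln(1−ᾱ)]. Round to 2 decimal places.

0.40 s

S = Σ Sᵢ = 170.5 m².
Σ(Sᵢαᵢ) = 47.8·0.71 + 7.3·0.02 + 1.5·0.02 + 12.6·0.23 + 47.8·0.12 + 53.5·0.02 = 43.818.
ᾱ = 43.818 / 170.5 = 0.2570.
Eyring denominator: −S ln(1−ᾱ) = 50.649.
V = 9.2 × 5.2 × 2.6 = 124.384 m³.
RT60 = 0.161 × 124.384 / 50.649 = 0.40 s.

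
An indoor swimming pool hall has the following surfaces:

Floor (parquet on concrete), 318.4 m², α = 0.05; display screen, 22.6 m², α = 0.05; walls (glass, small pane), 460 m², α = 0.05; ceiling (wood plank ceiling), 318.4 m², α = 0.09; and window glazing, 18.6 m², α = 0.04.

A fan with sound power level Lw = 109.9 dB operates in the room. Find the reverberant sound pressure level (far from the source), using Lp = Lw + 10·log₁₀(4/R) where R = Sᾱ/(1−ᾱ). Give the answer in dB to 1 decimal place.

97.2 dB

A = 69.450 sabins; S = 1138.0 m².
ᾱ = 69.450/1138.0 = 0.0610; R = Sᾱ/(1−ᾱ) = 69.450/(1−0.0610) = 73.962 m².
Lp = Lw + 10 log₁₀(4/R) = 109.9 -12.67 = 97.2 dB.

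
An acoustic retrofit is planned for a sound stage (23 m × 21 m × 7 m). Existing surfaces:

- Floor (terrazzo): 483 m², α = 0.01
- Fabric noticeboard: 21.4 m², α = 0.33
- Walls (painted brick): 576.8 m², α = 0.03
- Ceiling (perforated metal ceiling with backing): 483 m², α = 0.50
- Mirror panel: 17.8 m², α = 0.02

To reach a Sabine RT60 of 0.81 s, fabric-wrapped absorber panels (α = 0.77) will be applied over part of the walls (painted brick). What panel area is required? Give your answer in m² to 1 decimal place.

Total absorption A₁ = 483×0.01 + 21.4×0.33 + 576.8×0.03 + 483×0.50 + 17.8×0.02
  = 4.830 + 7.062 + 17.304 + 241.500 + 0.356 = 271.052 m² sabins.
Required A₂ = 0.161·3381/0.81 = 672.026 sabins.
Absorption to add: 672.026 − 271.052 = 400.974 sabins.
Each m² of panel replacing the walls (painted brick) adds (0.77 − 0.03) = 0.74 sabins.
Panel area = 400.974 / 0.74 = 541.9 m².

541.9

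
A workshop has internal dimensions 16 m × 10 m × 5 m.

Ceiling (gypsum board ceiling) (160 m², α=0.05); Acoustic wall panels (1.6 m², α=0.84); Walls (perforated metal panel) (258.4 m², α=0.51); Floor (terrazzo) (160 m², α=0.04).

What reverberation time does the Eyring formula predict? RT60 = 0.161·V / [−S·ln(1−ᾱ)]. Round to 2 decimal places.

Total surface area S = 160 + 1.6 + 258.4 + 160 = 580.0 m².
Σ(Sᵢαᵢ) = 160·0.05 + 1.6·0.84 + 258.4·0.51 + 160·0.04 = 147.528.
Mean coefficient ᾱ = A/S = 0.2544.
Eyring denominator: −S ln(1−ᾱ) = 170.268.
V = 16 × 10 × 5 = 800 m³.
T = 0.161·V/[−S·ln(1−ᾱ)] = 0.161·800/170.268 = 0.76 s.

0.76 s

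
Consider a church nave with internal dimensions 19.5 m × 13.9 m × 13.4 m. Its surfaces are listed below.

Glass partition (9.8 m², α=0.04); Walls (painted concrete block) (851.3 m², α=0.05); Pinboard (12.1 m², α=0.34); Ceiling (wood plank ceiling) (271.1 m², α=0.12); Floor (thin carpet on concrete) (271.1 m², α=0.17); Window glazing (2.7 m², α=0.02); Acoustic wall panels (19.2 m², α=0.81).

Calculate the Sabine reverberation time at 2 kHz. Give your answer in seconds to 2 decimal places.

4.14 s

Summing Sᵢαᵢ: 0.392 + 42.565 + 4.114 + 32.532 + 46.087 + 0.054 + 15.552 → A = 141.296 sabins.
Volume V = 19.5 × 13.9 × 13.4 = 3632.07 m³.
T = 0.161 V/A = 0.161·3632.07/141.296 = 4.14 s.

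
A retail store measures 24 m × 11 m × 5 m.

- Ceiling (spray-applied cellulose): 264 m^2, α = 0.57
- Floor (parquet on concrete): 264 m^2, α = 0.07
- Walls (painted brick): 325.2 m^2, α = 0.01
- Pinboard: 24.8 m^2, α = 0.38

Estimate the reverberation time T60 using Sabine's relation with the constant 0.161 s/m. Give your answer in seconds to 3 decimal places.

Equivalent absorption area: A = 264*0.57 + 264*0.07 + 325.2*0.01 + 24.8*0.38 = 181.636 m^2.
Room volume: 1320 m³.
T = 0.161 V/A = 0.161·1320/181.636 = 1.170 s.

1.170 s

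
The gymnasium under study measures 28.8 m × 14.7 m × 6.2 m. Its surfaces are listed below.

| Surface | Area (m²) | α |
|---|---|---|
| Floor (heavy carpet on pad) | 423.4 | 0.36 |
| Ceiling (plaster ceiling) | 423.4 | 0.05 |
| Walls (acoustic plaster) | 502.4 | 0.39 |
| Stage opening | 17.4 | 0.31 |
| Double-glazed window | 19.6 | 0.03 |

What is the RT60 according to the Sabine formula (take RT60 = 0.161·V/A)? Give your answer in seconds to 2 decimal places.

Total absorption A = 423.4×0.36 + 423.4×0.05 + 502.4×0.39 + 17.4×0.31 + 19.6×0.03
  = 152.424 + 21.170 + 195.936 + 5.394 + 0.588 = 375.512 m² sabins.
V = 28.8·14.7·6.2 = 2624.832 m³.
RT60 = 0.161 · V / A = 0.161 × 2624.832 / 375.512 = 1.13 s.

1.13 s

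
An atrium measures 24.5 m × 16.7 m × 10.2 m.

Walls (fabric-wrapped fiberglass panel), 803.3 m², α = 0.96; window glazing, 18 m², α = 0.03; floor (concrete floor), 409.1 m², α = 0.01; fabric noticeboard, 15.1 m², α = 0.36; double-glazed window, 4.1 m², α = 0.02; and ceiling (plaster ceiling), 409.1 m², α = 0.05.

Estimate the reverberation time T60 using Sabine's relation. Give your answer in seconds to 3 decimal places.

Total absorption A = 803.3×0.96 + 18×0.03 + 409.1×0.01 + 15.1×0.36 + 4.1×0.02 + 409.1×0.05
  = 771.168 + 0.540 + 4.091 + 5.436 + 0.082 + 20.455 = 801.772 m² sabins.
Volume V = 24.5 × 16.7 × 10.2 = 4173.33 m³.
RT60 = 0.161 · V / A = 0.161 × 4173.33 / 801.772 = 0.838 s.

0.838 sec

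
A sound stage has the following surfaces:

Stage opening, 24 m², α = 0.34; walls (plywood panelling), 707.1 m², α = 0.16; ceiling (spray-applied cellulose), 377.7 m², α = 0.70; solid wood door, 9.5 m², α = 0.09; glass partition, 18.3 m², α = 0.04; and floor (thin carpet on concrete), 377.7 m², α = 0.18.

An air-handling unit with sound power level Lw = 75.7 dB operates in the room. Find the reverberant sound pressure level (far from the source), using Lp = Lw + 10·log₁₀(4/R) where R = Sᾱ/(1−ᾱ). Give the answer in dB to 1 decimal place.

Σ(Sᵢαᵢ) = 24×0.34 + 707.1×0.16 + 377.7×0.70 + 9.5×0.09 + 18.3×0.04 + 377.7×0.18 = 455.259; total area S = 1514.3 m².
ᾱ = 455.259/1514.3 = 0.3006; R = Sᾱ/(1−ᾱ) = 455.259/(1−0.3006) = 650.928 m².
Lp = 75.7 + 10·log₁₀(4/650.928) = 75.7 + (-22.11) = 53.6 dB.

53.6 dB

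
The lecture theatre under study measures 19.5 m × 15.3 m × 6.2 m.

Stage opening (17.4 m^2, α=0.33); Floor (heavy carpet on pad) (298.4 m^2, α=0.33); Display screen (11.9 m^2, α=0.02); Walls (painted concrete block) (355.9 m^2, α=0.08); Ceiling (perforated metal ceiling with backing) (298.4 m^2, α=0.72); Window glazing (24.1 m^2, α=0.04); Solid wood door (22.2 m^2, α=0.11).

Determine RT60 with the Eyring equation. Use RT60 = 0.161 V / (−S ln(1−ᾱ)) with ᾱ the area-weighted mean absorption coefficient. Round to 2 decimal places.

0.69 sec

S = Σ Sᵢ = 1028.3 m^2.
Σ(Sᵢαᵢ) = 17.4×0.33 + 298.4×0.33 + 11.9×0.02 + 355.9×0.08 + 298.4×0.72 + 24.1×0.04 + 22.2×0.11 = 351.178.
ᾱ = 351.178 / 1028.3 = 0.3415.
Eyring denominator: −S ln(1−ᾱ) = 429.614.
V = 19.5 × 15.3 × 6.2 = 1849.77 m³.
T = 0.161·V/[−S·ln(1−ᾱ)] = 0.161·1849.77/429.614 = 0.69 s.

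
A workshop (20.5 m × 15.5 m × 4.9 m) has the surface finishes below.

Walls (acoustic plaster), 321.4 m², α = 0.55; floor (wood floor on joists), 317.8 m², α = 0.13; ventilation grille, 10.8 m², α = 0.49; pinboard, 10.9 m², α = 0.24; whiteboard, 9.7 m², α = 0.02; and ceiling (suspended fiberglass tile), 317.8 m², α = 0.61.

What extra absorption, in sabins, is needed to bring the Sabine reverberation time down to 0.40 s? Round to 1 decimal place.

206.6 sabins

Equivalent absorption area: A₁ = 321.4*0.55 + 317.8*0.13 + 10.8*0.49 + 10.9*0.24 + 9.7*0.02 + 317.8*0.61 = 420.044 m².
Target A₂ = 0.161·1556.975/0.40 = 626.682 sabins (V = 1556.975 m³).
Shortfall: 626.682 − 420.044 = 206.6 sabins.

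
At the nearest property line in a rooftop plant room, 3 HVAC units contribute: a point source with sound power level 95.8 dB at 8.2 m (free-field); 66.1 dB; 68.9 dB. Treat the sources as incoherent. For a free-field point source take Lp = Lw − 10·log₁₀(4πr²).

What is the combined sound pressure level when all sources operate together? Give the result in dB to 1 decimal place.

Source at 8.2 m: Lp = 95.8 − 10·log₁₀(4π·8.2²) = 95.8 − 10·log₁₀(844.963) = 66.5 dB.
Σ 10^(Lᵢ/10) = 1.63e+07.
Back to dB: 10·log₁₀ Σ = 72.1 dB.

72.1 dB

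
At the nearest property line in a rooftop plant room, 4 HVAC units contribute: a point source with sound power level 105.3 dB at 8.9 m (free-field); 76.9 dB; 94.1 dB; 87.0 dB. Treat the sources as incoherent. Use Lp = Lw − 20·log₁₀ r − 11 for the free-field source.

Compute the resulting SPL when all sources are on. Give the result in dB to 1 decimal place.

95.0 dB

Source at 8.9 m: Lp = 105.3 − 20·log₁₀(8.9) − 11 = 75.3 dB.
Σ 10^(Lᵢ/10) = 3.154e+09.
L_total = 10·log₁₀(3.154e+09) = 95.0 dB.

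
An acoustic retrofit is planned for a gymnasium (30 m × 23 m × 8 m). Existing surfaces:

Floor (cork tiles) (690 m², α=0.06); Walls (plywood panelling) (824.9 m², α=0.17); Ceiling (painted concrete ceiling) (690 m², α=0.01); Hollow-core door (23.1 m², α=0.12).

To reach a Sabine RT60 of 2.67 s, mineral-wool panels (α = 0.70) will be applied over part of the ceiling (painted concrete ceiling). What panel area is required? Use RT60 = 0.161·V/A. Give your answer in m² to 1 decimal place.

Total absorption A₁ = 690*0.06 + 824.9*0.17 + 690*0.01 + 23.1*0.12
  = 41.400 + 140.233 + 6.900 + 2.772 = 191.305 m² sabins.
Required A₂ = 0.161·5520/2.67 = 332.854 sabins.
ΔA needed = 332.854 − 191.305 = 141.549 sabins.
Net gain per m²: Δα = 0.70 − 0.01 = 0.69.
Panel area = 141.549 / 0.69 = 205.1 m².

205.1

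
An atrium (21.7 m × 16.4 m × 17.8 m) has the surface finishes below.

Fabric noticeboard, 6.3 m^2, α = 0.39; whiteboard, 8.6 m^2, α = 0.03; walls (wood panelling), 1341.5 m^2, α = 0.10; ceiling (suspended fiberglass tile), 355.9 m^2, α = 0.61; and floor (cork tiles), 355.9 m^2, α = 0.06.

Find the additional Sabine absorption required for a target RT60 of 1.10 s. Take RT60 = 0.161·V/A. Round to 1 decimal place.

A₁ = Σ Sᵢαᵢ = 6.3·0.39 + 8.6·0.03 + 1341.5·0.10 + 355.9·0.61 + 355.9·0.06 = 375.318 sabins.
Target A₂ = 0.161·6334.664/1.10 = 927.164 sabins (V = 6334.664 m³).
Shortfall: 927.164 − 375.318 = 551.8 sabins.

551.8 sabins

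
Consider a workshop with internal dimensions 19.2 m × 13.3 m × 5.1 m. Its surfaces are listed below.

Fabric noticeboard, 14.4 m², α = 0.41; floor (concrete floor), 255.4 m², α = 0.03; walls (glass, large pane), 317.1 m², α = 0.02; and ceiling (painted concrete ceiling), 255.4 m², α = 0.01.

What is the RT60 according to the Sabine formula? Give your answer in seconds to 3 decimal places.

Summing Sᵢαᵢ: 5.904 + 7.662 + 6.342 + 2.554 → A = 22.462 sabins.
Volume V = 19.2 × 13.3 × 5.1 = 1302.336 m³.
T = 0.161 V/A = 0.161·1302.336/22.462 = 9.335 s.

9.335 s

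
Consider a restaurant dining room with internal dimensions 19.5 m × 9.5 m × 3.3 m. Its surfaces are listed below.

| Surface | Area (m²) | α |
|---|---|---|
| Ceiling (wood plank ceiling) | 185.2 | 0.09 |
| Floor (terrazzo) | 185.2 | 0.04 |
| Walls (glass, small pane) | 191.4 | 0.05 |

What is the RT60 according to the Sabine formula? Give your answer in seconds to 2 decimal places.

A = Σ Sᵢαᵢ = 185.2·0.09 + 185.2·0.04 + 191.4·0.05 = 33.646 sabins.
Volume V = 19.5 × 9.5 × 3.3 = 611.325 m³.
RT60 = 0.161 · V / A = 0.161 × 611.325 / 33.646 = 2.93 s.

2.93 seconds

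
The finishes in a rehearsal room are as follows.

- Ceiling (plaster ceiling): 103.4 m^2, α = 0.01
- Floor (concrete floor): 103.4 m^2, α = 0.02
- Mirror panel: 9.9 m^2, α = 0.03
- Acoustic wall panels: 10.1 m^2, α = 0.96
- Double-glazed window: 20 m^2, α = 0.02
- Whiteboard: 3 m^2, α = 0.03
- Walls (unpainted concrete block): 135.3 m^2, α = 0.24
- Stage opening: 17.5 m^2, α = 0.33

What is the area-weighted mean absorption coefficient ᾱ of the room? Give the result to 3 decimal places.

0.129

S = Σ Sᵢ = 103.4 + 103.4 + 9.9 + 10.1 + 20 + 3 + 135.3 + 17.5 = 402.6 m^2.
Weighted sum Σ Sα = 51.832.
ᾱ = 51.832 / 402.6 = 0.129.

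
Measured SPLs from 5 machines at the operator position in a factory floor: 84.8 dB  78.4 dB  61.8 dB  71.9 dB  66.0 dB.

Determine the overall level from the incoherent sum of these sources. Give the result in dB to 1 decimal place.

Converting to relative power and adding: 10^(84.8/10) + 10^(78.4/10) + 10^(61.8/10) + 10^(71.9/10) + 10^(66.0/10) = 3.922e+08.
Combined level = 10 log₁₀(3.922e+08) = 85.9 dB.

85.9 dB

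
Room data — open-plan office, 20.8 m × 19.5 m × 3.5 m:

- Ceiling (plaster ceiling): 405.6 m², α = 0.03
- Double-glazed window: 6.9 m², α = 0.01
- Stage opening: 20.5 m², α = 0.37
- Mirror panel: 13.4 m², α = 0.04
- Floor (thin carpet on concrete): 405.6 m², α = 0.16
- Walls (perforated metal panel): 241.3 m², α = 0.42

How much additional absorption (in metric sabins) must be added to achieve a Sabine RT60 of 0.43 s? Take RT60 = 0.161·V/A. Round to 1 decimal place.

Summing Sᵢαᵢ: 12.168 + 0.069 + 7.585 + 0.536 + 64.896 + 101.346 → A₁ = 186.600 sabins.
For T = 0.43 s, need A₂ = 0.161·V/T = 0.161·1419.6/0.43 = 531.525 sabins.
Additional absorption ΔA = 531.525 − 186.600 = 344.9 sabins.

344.9 sabins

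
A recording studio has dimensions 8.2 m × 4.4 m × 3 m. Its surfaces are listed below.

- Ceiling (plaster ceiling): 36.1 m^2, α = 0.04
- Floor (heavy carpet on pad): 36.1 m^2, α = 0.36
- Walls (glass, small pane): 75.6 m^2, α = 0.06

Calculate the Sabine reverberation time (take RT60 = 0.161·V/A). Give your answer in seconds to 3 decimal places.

Total absorption A = 36.1*0.04 + 36.1*0.36 + 75.6*0.06
  = 1.444 + 12.996 + 4.536 = 18.976 m^2 sabins.
Volume V = 8.2 × 4.4 × 3 = 108.24 m³.
RT60 = 0.161 · V / A = 0.161 × 108.24 / 18.976 = 0.918 s.

0.918 s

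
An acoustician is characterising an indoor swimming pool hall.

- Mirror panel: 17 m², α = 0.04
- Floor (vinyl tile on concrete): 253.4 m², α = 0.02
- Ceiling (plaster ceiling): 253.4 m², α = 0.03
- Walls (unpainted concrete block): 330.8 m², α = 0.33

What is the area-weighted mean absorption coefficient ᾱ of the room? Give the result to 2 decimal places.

0.14

S = Σ Sᵢ = 17 + 253.4 + 253.4 + 330.8 = 854.6 m².
Weighted sum Σ Sα = 122.514.
ᾱ = 122.514 / 854.6 = 0.14.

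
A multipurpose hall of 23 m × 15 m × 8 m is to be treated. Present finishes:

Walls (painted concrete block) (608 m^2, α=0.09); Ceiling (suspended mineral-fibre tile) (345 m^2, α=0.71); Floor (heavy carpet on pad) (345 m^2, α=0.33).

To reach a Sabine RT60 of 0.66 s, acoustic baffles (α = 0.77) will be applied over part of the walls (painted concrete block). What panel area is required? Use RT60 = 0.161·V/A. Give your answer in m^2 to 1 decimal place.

A₁ = Σ Sᵢαᵢ = 608×0.09 + 345×0.71 + 345×0.33 = 413.520 sabins.
V = 2760 m³. Target absorption A₂ = 0.161 × 2760 / 0.66 = 673.273 sabins.
ΔA needed = 673.273 − 413.520 = 259.753 sabins.
Net gain per m^2: Δα = 0.77 − 0.09 = 0.68.
Panel area = 259.753 / 0.68 = 382.0 m^2.

382.0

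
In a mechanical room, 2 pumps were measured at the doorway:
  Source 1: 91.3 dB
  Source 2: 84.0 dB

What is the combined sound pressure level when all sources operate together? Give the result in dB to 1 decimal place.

92.0 dB

Σ 10^(Lᵢ/10) = 1.6e+09.
L_total = 10·log₁₀(1.6e+09) = 92.0 dB.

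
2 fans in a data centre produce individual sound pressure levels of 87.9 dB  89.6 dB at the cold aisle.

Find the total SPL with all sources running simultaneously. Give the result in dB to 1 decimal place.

Σ 10^(Lᵢ/10) = 1.529e+09.
L_total = 10·log₁₀(1.529e+09) = 91.8 dB.

91.8 dB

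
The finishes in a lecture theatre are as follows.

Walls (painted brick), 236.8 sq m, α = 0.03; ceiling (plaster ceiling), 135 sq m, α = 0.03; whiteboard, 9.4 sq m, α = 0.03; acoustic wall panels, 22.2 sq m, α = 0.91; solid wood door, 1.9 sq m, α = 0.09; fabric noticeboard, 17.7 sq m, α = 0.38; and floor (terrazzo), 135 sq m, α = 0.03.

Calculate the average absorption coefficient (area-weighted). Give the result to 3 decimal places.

0.076

S = Σ Sᵢ = 236.8 + 135 + 9.4 + 22.2 + 1.9 + 17.7 + 135 = 558.0 sq m.
Weighted sum Σ Sα = 42.585.
ᾱ = A/S = 0.076.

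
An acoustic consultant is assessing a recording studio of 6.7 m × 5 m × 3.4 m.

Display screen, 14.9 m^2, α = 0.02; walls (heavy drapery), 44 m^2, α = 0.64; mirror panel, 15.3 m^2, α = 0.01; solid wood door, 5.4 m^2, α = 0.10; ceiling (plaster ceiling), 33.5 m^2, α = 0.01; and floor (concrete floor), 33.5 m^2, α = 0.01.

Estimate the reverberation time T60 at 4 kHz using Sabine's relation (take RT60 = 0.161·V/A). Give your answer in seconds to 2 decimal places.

Summing Sᵢαᵢ: 0.298 + 28.160 + 0.153 + 0.540 + 0.335 + 0.335 → A = 29.821 sabins.
V = 6.7·5·3.4 = 113.9 m³.
RT60 = 0.161 · V / A = 0.161 × 113.9 / 29.821 = 0.61 s.

0.61 seconds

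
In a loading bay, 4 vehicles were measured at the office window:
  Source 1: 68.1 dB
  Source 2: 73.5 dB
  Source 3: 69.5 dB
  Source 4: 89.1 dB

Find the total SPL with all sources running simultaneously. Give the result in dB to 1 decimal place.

89.3 dB

Converting to relative power and adding: 10^(68.1/10) + 10^(73.5/10) + 10^(69.5/10) + 10^(89.1/10) = 8.506e+08.
Combined level = 10 log₁₀(8.506e+08) = 89.3 dB.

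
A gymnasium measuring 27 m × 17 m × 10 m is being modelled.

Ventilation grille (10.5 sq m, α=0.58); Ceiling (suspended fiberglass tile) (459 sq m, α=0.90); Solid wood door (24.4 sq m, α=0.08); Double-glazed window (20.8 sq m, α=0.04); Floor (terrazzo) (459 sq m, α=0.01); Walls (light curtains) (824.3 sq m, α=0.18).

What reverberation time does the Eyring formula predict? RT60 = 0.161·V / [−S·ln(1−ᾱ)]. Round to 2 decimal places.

1.07 s

S = Σ Sᵢ = 1798.0 sq m.
Absorption A = 10.5×0.58 + 459×0.90 + 24.4×0.08 + 20.8×0.04 + 459×0.01 + 824.3×0.18 = 574.938 sabins.
Mean coefficient ᾱ = A/S = 0.3198.
−S·ln(1−ᾱ) = −1798.0 × ln(1 − 0.3198) = 692.892.
V = 27 × 17 × 10 = 4590 m³.
T = 0.161·V/[−S·ln(1−ᾱ)] = 0.161·4590/692.892 = 1.07 s.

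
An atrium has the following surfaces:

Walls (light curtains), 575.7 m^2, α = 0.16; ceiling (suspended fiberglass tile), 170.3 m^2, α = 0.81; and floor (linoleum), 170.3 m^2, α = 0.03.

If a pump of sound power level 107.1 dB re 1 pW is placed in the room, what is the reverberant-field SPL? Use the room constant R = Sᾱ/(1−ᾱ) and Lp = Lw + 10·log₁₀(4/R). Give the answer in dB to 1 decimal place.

Σ(Sᵢαᵢ) = 575.7·0.16 + 170.3·0.81 + 170.3·0.03 = 235.164; total area S = 916.3 m^2.
ᾱ = 235.164/916.3 = 0.2566; R = Sᾱ/(1−ᾱ) = 235.164/(1−0.2566) = 316.336 m^2.
Lp = 107.1 + 10·log₁₀(4/316.336) = 107.1 + (-18.98) = 88.1 dB.

88.1 dB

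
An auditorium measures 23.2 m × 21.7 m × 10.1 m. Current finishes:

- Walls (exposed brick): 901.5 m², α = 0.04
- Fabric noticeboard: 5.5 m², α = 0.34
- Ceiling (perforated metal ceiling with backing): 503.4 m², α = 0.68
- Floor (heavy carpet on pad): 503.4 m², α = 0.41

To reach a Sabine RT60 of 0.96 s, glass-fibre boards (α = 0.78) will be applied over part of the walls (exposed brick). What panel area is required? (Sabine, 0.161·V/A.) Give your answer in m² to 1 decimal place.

Summing Sᵢαᵢ: 36.060 + 1.870 + 342.312 + 206.394 → A₁ = 586.636 sabins.
V = 5084.744 m³. Target absorption A₂ = 0.161 × 5084.744 / 0.96 = 852.754 sabins.
ΔA needed = 852.754 − 586.636 = 266.118 sabins.
Each m² of panel replacing the walls (exposed brick) adds (0.78 − 0.04) = 0.74 sabins.
Area = ΔA/Δα = 266.118/0.74 = 359.6 m².

359.6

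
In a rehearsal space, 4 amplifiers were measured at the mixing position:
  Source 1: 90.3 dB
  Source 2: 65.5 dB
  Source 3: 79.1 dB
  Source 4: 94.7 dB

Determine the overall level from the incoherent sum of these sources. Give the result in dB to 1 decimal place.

96.1 dB

Converting to relative power and adding: 10^(90.3/10) + 10^(65.5/10) + 10^(79.1/10) + 10^(94.7/10) = 4.108e+09.
Combined level = 10 log₁₀(4.108e+09) = 96.1 dB.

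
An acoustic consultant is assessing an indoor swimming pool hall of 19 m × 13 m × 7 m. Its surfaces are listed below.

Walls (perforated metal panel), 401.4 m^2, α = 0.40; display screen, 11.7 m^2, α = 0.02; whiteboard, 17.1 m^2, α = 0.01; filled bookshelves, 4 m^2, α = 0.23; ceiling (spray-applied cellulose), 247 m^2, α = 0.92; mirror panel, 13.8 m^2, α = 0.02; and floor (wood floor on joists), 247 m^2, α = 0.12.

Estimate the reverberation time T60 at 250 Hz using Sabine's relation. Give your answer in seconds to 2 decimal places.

0.66 s

Equivalent absorption area: A = 401.4·0.40 + 11.7·0.02 + 17.1·0.01 + 4·0.23 + 247·0.92 + 13.8·0.02 + 247·0.12 = 419.041 m^2.
V = 19·13·7 = 1729 m³.
RT60 = 0.161 · V / A = 0.161 × 1729 / 419.041 = 0.66 s.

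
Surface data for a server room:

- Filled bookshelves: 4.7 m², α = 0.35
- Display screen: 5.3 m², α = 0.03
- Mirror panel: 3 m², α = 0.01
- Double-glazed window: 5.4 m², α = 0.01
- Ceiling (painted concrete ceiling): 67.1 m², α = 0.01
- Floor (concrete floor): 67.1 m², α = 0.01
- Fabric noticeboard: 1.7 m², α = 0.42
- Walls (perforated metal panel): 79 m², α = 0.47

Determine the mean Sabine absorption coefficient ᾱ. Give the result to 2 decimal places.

S = Σ Sᵢ = 4.7 + 5.3 + 3 + 5.4 + 67.1 + 67.1 + 1.7 + 79 = 233.3 m².
Σ(Sᵢαᵢ) = 4.7*0.35 + 5.3*0.03 + 3*0.01 + 5.4*0.01 + 67.1*0.01 + 67.1*0.01 + 1.7*0.42 + 79*0.47 = 41.074.
ᾱ = A/S = 0.18.

0.18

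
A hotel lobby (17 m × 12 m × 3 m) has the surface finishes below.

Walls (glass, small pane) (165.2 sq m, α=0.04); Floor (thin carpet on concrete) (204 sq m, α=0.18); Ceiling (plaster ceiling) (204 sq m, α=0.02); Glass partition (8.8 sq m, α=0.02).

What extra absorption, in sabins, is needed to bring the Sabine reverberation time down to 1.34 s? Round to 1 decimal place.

A₁ = Σ Sᵢαᵢ = 165.2*0.04 + 204*0.18 + 204*0.02 + 8.8*0.02 = 47.584 sabins.
For T = 1.34 s, need A₂ = 0.161·V/T = 0.161·612/1.34 = 73.531 sabins.
ΔA = A₂ − A₁ = 73.531 − 47.584 = 25.9 sabins.

25.9 sabins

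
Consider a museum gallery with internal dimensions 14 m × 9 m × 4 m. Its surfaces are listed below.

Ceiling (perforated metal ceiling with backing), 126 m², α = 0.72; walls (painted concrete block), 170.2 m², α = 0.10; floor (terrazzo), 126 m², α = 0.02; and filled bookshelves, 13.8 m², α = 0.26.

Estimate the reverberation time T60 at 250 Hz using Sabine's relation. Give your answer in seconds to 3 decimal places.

Equivalent absorption area: A = 126×0.72 + 170.2×0.10 + 126×0.02 + 13.8×0.26 = 113.848 m².
Volume V = 14 × 9 × 4 = 504 m³.
RT60 = 0.161 · V / A = 0.161 × 504 / 113.848 = 0.713 s.

0.713 s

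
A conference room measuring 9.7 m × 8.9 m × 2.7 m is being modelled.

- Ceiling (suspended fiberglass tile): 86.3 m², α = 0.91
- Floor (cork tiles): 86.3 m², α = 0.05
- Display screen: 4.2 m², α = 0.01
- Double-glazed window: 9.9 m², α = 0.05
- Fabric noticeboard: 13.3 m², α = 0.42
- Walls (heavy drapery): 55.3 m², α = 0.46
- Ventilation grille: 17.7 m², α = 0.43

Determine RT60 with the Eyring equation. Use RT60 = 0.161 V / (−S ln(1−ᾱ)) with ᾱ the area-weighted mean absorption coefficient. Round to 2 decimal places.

Total surface area S = 86.3 + 86.3 + 4.2 + 9.9 + 13.3 + 55.3 + 17.7 = 273.0 m².
Absorption A = 86.3·0.91 + 86.3·0.05 + 4.2·0.01 + 9.9·0.05 + 13.3·0.42 + 55.3·0.46 + 17.7·0.43 = 122.020 sabins.
Mean coefficient ᾱ = A/S = 0.4470.
−S·ln(1−ᾱ) = −273.0 × ln(1 − 0.4470) = 161.724.
V = 9.7 × 8.9 × 2.7 = 233.091 m³.
RT60 = 0.161 × 233.091 / 161.724 = 0.23 s.

0.23 s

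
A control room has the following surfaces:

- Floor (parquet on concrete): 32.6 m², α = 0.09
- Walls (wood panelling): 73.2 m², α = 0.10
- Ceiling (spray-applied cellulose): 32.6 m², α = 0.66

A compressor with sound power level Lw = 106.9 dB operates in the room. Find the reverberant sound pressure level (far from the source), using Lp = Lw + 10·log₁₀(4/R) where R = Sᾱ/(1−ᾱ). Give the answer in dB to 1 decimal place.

A = 31.770 sabins; S = 138.4 m².
ᾱ = 0.2296, so room constant R = A/(1−ᾱ) = 41.238 m².
Lp = Lw + 10 log₁₀(4/R) = 106.9 -10.13 = 96.8 dB.

96.8 dB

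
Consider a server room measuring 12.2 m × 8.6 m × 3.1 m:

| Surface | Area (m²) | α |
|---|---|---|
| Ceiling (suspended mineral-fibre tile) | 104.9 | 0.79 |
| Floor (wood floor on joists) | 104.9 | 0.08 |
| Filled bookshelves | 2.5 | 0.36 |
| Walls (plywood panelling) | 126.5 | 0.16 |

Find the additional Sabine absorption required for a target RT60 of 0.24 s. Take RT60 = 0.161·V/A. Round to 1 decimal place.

105.8 sabins

Equivalent absorption area: A₁ = 104.9*0.79 + 104.9*0.08 + 2.5*0.36 + 126.5*0.16 = 112.403 m².
For T = 0.24 s, need A₂ = 0.161·V/T = 0.161·325.252/0.24 = 218.190 sabins.
Shortfall: 218.190 − 112.403 = 105.8 sabins.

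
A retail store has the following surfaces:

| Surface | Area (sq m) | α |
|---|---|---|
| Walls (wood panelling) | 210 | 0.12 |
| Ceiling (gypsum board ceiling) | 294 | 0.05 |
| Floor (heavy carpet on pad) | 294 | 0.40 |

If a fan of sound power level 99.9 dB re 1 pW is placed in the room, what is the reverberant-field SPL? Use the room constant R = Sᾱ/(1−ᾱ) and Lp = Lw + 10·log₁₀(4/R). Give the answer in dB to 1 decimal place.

83.0 dB

Σ(Sᵢαᵢ) = 210×0.12 + 294×0.05 + 294×0.40 = 157.500; total area S = 798.0 sq m.
ᾱ = 157.500/798.0 = 0.1974; R = Sᾱ/(1−ᾱ) = 157.500/(1−0.1974) = 196.237 sq m.
Lp = Lw + 10 log₁₀(4/R) = 99.9 -16.91 = 83.0 dB.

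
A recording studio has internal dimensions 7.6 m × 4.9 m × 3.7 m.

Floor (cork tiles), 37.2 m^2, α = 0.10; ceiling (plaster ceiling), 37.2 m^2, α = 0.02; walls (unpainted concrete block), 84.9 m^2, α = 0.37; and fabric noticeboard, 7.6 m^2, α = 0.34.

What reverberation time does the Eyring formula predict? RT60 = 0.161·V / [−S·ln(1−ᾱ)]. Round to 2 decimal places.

0.51 s

Total surface area S = 37.2 + 37.2 + 84.9 + 7.6 = 166.9 m^2.
Σ(Sᵢαᵢ) = 37.2×0.10 + 37.2×0.02 + 84.9×0.37 + 7.6×0.34 = 38.461.
ᾱ = 38.461 / 166.9 = 0.2304.
−S·ln(1−ᾱ) = −166.9 × ln(1 − 0.2304) = 43.709.
V = 7.6 × 4.9 × 3.7 = 137.788 m³.
RT60 = 0.161 × 137.788 / 43.709 = 0.51 s.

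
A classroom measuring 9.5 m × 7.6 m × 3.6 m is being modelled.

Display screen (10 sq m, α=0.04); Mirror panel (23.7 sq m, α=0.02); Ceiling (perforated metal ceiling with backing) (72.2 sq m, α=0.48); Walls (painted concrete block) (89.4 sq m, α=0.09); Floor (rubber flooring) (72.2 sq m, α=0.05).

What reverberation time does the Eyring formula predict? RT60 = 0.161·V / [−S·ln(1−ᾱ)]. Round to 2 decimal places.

0.81 s

Total surface area S = 10 + 23.7 + 72.2 + 89.4 + 72.2 = 267.5 sq m.
Absorption A = 10·0.04 + 23.7·0.02 + 72.2·0.48 + 89.4·0.09 + 72.2·0.05 = 47.186 sabins.
Mean coefficient ᾱ = A/S = 0.1764.
−S·ln(1−ᾱ) = −267.5 × ln(1 − 0.1764) = 51.914.
V = 9.5 × 7.6 × 3.6 = 259.92 m³.
T = 0.161·V/[−S·ln(1−ᾱ)] = 0.161·259.92/51.914 = 0.81 s.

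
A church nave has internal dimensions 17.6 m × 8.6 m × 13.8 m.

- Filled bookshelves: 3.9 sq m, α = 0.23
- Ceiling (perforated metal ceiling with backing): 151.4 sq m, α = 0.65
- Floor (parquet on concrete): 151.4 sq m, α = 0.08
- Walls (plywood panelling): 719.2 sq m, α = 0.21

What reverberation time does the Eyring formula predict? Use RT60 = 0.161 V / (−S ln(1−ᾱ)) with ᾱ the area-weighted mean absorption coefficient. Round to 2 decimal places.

1.11 s

Total surface area S = 3.9 + 151.4 + 151.4 + 719.2 = 1025.9 sq m.
Absorption A = 3.9·0.23 + 151.4·0.65 + 151.4·0.08 + 719.2·0.21 = 262.451 sabins.
ᾱ = 262.451 / 1025.9 = 0.2558.
Eyring denominator: −S ln(1−ᾱ) = 303.098.
V = 17.6 × 8.6 × 13.8 = 2088.768 m³.
T = 0.161·V/[−S·ln(1−ᾱ)] = 0.161·2088.768/303.098 = 1.11 s.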